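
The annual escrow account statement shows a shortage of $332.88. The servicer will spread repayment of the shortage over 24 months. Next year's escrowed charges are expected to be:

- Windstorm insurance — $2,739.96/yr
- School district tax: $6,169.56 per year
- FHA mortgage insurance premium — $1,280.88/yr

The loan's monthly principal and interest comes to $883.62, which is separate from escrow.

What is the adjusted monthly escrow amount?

Windstorm insurance: $2,739.96 annually
School district tax: $6,169.56 annually
FHA mortgage insurance premium: $1,280.88 annually
Total annual escrow = $2,739.96 + $6,169.56 + $1,280.88 = $10,190.40
Per month = $10,190.40 ÷ 12 = $849.20
Shortage per month = $332.88 ÷ 24 = $13.87
Adjusted monthly = $849.20 + $13.87 = $863.07

$863.07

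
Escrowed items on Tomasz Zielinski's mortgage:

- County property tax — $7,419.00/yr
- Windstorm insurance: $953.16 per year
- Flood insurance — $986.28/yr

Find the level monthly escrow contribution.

$779.87

County property tax: $7,419.00
Windstorm insurance: $953.16
Flood insurance: $986.28
Combined annual = $7,419.00 + $953.16 + $986.28 = $9,358.44
Base monthly escrow = $9,358.44 ÷ 12 = $779.87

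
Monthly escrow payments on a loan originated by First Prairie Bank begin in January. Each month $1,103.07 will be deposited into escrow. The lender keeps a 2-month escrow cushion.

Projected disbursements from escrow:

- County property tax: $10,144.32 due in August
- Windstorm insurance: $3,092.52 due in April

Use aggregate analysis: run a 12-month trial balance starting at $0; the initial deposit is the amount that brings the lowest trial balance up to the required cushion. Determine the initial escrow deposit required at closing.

$6,618.42

Cushion = 2 × $1,103.07 = $2,206.14
Trial balance (start $0, +$1,103.07 each month, − disbursements):
  Jan: +$1,103.07 → $1,103.07
  Feb: +$1,103.07 → $2,206.14
  Mar: +$1,103.07 → $3,309.21
  Apr: +$1,103.07 − $3,092.52 → $1,319.76
  May: +$1,103.07 → $2,422.83
  Jun: +$1,103.07 → $3,525.90
  Jul: +$1,103.07 → $4,628.97
  Aug: +$1,103.07 − $10,144.32 → -$4,412.28
  Sep: +$1,103.07 → -$3,309.21
  Oct: +$1,103.07 → -$2,206.14
  Nov: +$1,103.07 → -$1,103.07
  Dec: +$1,103.07 → $0.00
Lowest trial balance = -$4,412.28 (Aug)
Initial deposit = cushion − low point = $2,206.14 − (-$4,412.28) = $6,618.42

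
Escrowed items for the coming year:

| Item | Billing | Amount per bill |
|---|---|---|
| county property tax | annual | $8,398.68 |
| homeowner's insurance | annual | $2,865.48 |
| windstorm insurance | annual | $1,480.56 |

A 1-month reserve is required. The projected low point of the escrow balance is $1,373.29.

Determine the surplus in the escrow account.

County property tax = $8,398.68
Homeowner's insurance = $2,865.48
Windstorm insurance = $1,480.56
Annual escrow total = $12,744.72
Monthly escrow = $12,744.72 ÷ 12 = $1,062.06
Required reserve = 1 × $1,062.06 = $1,062.06
Excess over cushion: $1,373.29 − $1,062.06 = $311.23

$311.23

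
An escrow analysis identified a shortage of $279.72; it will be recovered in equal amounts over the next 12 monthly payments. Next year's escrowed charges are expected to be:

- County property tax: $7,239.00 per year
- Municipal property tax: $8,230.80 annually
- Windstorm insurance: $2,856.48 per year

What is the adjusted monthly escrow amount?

$1,550.50

County property tax — $7,239.00 annually
Municipal property tax — $8,230.80 annually
Windstorm insurance — $2,856.48 annually
Combined annual = $18,326.28
Base monthly escrow = $18,326.28 ÷ 12 = $1,527.19
Shortage per month = $279.72 ÷ 12 = $23.31
New monthly escrow = $1,527.19 + $23.31 = $1,550.50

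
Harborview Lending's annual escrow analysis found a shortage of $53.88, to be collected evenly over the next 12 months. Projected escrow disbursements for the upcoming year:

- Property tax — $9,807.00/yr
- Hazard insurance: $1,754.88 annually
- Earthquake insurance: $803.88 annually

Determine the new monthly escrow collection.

$1,034.97

Property tax — $9,807.00 annually
Hazard insurance — $1,754.88 annually
Earthquake insurance — $803.88 annually
Combined annual = $9,807.00 + $1,754.88 + $803.88 = $12,365.76
Monthly escrow = $12,365.76 / 12 = $1,030.48
Monthly shortage recovery: $53.88 ÷ 12 = $4.49
New monthly escrow = $1,030.48 + $4.49 = $1,034.97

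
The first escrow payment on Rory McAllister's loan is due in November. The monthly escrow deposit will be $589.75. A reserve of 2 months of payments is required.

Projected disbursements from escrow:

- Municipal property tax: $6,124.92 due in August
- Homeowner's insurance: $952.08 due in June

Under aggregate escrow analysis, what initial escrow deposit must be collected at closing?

$2,359.00

Cushion = 2 × $589.75 = $1,179.50
Trial balance (start $0, +$589.75 each month, − disbursements):
  Nov: +$589.75 → $589.75
  Dec: +$589.75 → $1,179.50
  Jan: +$589.75 → $1,769.25
  Feb: +$589.75 → $2,359.00
  Mar: +$589.75 → $2,948.75
  Apr: +$589.75 → $3,538.50
  May: +$589.75 → $4,128.25
  Jun: +$589.75 − $952.08 → $3,765.92
  Jul: +$589.75 → $4,355.67
  Aug: +$589.75 − $6,124.92 → -$1,179.50
  Sep: +$589.75 → -$589.75
  Oct: +$589.75 → $0.00
Lowest trial balance = -$1,179.50 (Aug)
Initial deposit = cushion − low point = $1,179.50 − (-$1,179.50) = $2,359.00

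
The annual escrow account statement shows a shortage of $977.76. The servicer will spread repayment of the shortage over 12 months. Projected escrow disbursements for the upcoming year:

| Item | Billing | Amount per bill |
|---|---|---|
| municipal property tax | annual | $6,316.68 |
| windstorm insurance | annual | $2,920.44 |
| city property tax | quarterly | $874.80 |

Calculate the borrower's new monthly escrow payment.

Municipal property tax — $6,316.68
Windstorm insurance — $2,920.44
City property tax — $874.80 × 4 = $3,499.20
Yearly total = $12,736.32
Per month = $12,736.32 ÷ 12 = $1,061.36
Shortage per month = $977.76 ÷ 12 = $81.48
New monthly escrow = $1,061.36 + $81.48 = $1,142.84

$1,142.84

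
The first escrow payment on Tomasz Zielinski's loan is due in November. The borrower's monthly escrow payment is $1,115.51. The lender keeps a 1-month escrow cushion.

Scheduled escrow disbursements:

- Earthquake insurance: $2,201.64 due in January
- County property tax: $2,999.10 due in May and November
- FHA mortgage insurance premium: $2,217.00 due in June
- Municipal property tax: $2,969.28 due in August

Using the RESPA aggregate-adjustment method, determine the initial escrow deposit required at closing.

$3,346.53

Cushion = 1 × $1,115.51 = $1,115.51
Trial balance (start $0, +$1,115.51 each month, − disbursements):
  Nov: +$1,115.51 − $2,999.10 → -$1,883.59
  Dec: +$1,115.51 → -$768.08
  Jan: +$1,115.51 − $2,201.64 → -$1,854.21
  Feb: +$1,115.51 → -$738.70
  Mar: +$1,115.51 → $376.81
  Apr: +$1,115.51 → $1,492.32
  May: +$1,115.51 − $2,999.10 → -$391.27
  Jun: +$1,115.51 − $2,217.00 → -$1,492.76
  Jul: +$1,115.51 → -$377.25
  Aug: +$1,115.51 − $2,969.28 → -$2,231.02
  Sep: +$1,115.51 → -$1,115.51
  Oct: +$1,115.51 → $0.00
Lowest trial balance = -$2,231.02 (Aug)
Initial deposit = cushion − low point = $1,115.51 − (-$2,231.02) = $3,346.53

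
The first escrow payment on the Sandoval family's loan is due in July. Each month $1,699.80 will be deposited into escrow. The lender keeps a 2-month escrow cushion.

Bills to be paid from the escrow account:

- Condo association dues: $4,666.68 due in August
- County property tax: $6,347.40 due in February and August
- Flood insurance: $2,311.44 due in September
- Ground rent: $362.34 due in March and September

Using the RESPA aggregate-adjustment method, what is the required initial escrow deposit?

$11,988.06

Cushion = 2 × $1,699.80 = $3,399.60
Trial balance (start $0, +$1,699.80 each month, − disbursements):
  Jul: +$1,699.80 → $1,699.80
  Aug: +$1,699.80 − $11,014.08 → -$7,614.48
  Sep: +$1,699.80 − $2,673.78 → -$8,588.46
  Oct: +$1,699.80 → -$6,888.66
  Nov: +$1,699.80 → -$5,188.86
  Dec: +$1,699.80 → -$3,489.06
  Jan: +$1,699.80 → -$1,789.26
  Feb: +$1,699.80 − $6,347.40 → -$6,436.86
  Mar: +$1,699.80 − $362.34 → -$5,099.40
  Apr: +$1,699.80 → -$3,399.60
  May: +$1,699.80 → -$1,699.80
  Jun: +$1,699.80 → $0.00
Lowest trial balance = -$8,588.46 (Sep)
Initial deposit = cushion − low point = $3,399.60 − (-$8,588.46) = $11,988.06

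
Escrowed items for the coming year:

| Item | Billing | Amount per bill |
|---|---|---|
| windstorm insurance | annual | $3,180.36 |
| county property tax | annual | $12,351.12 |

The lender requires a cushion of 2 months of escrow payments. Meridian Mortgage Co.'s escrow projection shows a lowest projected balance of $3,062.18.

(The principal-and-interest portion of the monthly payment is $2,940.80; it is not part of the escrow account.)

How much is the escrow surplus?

Windstorm insurance = $3,180.36
County property tax = $12,351.12
Total annual escrow = $3,180.36 + $12,351.12 = $15,531.48
Base monthly escrow = $15,531.48 ÷ 12 = $1,294.29
Required reserve = 2 × $1,294.29 = $2,588.58
Excess over cushion: $3,062.18 − $2,588.58 = $473.60

$473.60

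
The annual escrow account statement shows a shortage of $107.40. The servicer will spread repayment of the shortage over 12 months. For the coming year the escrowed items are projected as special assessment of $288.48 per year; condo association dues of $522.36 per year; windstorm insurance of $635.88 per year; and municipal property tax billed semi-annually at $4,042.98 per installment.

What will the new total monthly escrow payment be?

Special assessment = $288.48 annually
Condo association dues = $522.36 annually
Windstorm insurance = $635.88 annually
Municipal property tax = $4,042.98 × 2 = $8,085.96 annually
Annual escrow total = $9,532.68
Monthly = $9,532.68 / 12 = $794.39
Monthly shortage recovery: $107.40 ÷ 12 = $8.95
Adjusted monthly = $794.39 + $8.95 = $803.34

$803.34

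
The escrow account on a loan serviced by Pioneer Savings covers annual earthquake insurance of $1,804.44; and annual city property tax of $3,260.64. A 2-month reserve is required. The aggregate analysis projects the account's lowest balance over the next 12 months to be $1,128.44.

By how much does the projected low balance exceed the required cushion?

$284.26

Earthquake insurance = $1,804.44
City property tax = $3,260.64
Annual escrow total = $1,804.44 + $3,260.64 = $5,065.08
Base monthly escrow = $5,065.08 / 12 = $422.09
Required reserve = 2 × $422.09 = $844.18
Surplus = $1,128.44 − $844.18 = $284.26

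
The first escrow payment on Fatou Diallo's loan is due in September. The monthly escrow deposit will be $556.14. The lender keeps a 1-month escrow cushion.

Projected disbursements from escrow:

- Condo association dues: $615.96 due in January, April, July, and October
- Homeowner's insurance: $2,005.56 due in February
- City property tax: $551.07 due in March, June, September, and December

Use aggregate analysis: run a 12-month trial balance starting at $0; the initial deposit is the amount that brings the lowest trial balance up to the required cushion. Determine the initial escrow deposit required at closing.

$1,613.67

Cushion = 1 × $556.14 = $556.14
Trial balance (start $0, +$556.14 each month, − disbursements):
  Sep: +$556.14 − $551.07 → $5.07
  Oct: +$556.14 − $615.96 → -$54.75
  Nov: +$556.14 → $501.39
  Dec: +$556.14 − $551.07 → $506.46
  Jan: +$556.14 − $615.96 → $446.64
  Feb: +$556.14 − $2,005.56 → -$1,002.78
  Mar: +$556.14 − $551.07 → -$997.71
  Apr: +$556.14 − $615.96 → -$1,057.53
  May: +$556.14 → -$501.39
  Jun: +$556.14 − $551.07 → -$496.32
  Jul: +$556.14 − $615.96 → -$556.14
  Aug: +$556.14 → $0.00
Lowest trial balance = -$1,057.53 (Apr)
Initial deposit = cushion − low point = $556.14 − (-$1,057.53) = $1,613.67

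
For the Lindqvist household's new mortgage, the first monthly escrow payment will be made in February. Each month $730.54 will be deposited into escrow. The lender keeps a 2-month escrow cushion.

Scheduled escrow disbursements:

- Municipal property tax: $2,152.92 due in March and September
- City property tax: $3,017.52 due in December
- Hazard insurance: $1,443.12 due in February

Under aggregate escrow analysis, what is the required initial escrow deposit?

$3,596.04

Cushion = 2 × $730.54 = $1,461.08
Trial balance (start $0, +$730.54 each month, − disbursements):
  Feb: +$730.54 − $1,443.12 → -$712.58
  Mar: +$730.54 − $2,152.92 → -$2,134.96
  Apr: +$730.54 → -$1,404.42
  May: +$730.54 → -$673.88
  Jun: +$730.54 → $56.66
  Jul: +$730.54 → $787.20
  Aug: +$730.54 → $1,517.74
  Sep: +$730.54 − $2,152.92 → $95.36
  Oct: +$730.54 → $825.90
  Nov: +$730.54 → $1,556.44
  Dec: +$730.54 − $3,017.52 → -$730.54
  Jan: +$730.54 → $0.00
Lowest trial balance = -$2,134.96 (Mar)
Initial deposit = cushion − low point = $1,461.08 − (-$2,134.96) = $3,596.04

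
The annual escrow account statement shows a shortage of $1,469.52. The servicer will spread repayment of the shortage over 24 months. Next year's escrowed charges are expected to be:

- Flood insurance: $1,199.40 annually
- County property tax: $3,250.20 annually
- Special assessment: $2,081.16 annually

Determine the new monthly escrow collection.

Flood insurance = $1,199.40 per year
County property tax = $3,250.20 per year
Special assessment = $2,081.16 per year
Combined annual = $1,199.40 + $3,250.20 + $2,081.16 = $6,530.76
Base monthly escrow = $6,530.76 ÷ 12 = $544.23
Shortage spread = $1,469.52 / 24 = $61.23/mo
New monthly escrow = $544.23 + $61.23 = $605.46

$605.46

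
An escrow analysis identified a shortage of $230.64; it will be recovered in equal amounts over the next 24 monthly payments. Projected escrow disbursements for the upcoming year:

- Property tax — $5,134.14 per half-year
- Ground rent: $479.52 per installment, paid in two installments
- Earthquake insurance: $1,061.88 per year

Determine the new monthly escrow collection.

$1,033.71

Property tax = $5,134.14 × 2 = $10,268.28 per year
Ground rent = $479.52 × 2 = $959.04 per year
Earthquake insurance = $1,061.88 per year
Yearly total = $10,268.28 + $959.04 + $1,061.88 = $12,289.20
Monthly escrow = $12,289.20 / 12 = $1,024.10
Monthly shortage recovery: $230.64 ÷ 24 = $9.61
Adjusted monthly = $1,024.10 + $9.61 = $1,033.71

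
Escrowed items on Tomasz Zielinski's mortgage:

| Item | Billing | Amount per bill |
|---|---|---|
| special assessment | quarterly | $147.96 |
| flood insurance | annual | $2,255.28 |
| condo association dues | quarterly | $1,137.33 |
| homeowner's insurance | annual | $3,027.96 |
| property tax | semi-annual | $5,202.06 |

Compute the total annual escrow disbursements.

Special assessment — $147.96 × 4 = $591.84 per year
Flood insurance — $2,255.28 per year
Condo association dues — $1,137.33 × 4 = $4,549.32 per year
Homeowner's insurance — $3,027.96 per year
Property tax — $5,202.06 × 2 = $10,404.12 per year
Yearly total = $20,828.52

$20,828.52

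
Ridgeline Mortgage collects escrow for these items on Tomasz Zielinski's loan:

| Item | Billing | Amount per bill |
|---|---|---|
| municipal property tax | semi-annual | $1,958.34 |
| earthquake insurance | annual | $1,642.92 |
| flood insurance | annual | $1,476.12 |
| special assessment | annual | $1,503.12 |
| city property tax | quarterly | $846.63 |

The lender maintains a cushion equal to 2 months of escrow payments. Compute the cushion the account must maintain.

Municipal property tax = $1,958.34 × 2 = $3,916.68 per year
Earthquake insurance = $1,642.92 per year
Flood insurance = $1,476.12 per year
Special assessment = $1,503.12 per year
City property tax = $846.63 × 4 = $3,386.52 per year
Combined annual = $11,925.36
Monthly = $11,925.36 / 12 = $993.78
Required cushion = 2 × $993.78 = $1,987.56

$1,987.56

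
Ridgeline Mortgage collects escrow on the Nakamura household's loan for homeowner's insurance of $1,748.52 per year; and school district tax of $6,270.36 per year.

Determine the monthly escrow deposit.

$668.24

Homeowner's insurance = $1,748.52/yr
School district tax = $6,270.36/yr
Yearly total = $8,018.88
Per month = $8,018.88 / 12 = $668.24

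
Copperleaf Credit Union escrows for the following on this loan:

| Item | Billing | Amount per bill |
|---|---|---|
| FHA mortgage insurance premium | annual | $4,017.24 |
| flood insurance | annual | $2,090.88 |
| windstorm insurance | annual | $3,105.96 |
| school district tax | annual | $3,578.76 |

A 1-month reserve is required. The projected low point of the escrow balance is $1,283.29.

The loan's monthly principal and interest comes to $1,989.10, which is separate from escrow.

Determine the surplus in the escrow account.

FHA mortgage insurance premium — $4,017.24 per year
Flood insurance — $2,090.88 per year
Windstorm insurance — $3,105.96 per year
School district tax — $3,578.76 per year
Total annual escrow = $4,017.24 + $2,090.88 + $3,105.96 + $3,578.76 = $12,792.84
Monthly escrow = $12,792.84 / 12 = $1,066.07
Required cushion = 1 × $1,066.07 = $1,066.07
Surplus = $1,283.29 − $1,066.07 = $217.22

$217.22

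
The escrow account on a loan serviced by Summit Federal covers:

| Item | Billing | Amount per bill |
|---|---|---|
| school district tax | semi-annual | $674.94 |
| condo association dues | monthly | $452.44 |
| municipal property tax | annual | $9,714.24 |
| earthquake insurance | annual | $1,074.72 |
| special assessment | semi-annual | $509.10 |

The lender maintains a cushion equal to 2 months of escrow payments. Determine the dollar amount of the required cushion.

$3,097.72

School district tax = $674.94 × 2 = $1,349.88 per year
Condo association dues = $452.44 × 12 = $5,429.28 per year
Municipal property tax = $9,714.24 per year
Earthquake insurance = $1,074.72 per year
Special assessment = $509.10 × 2 = $1,018.20 per year
Total annual escrow = $18,586.32
Base monthly escrow = $18,586.32 / 12 = $1,548.86
Reserve = 2 × $1,548.86 = $3,097.72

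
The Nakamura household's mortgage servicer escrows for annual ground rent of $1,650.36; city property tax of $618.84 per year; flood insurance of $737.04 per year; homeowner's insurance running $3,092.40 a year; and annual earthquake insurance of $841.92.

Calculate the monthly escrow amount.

Ground rent — $1,650.36
City property tax — $618.84
Flood insurance — $737.04
Homeowner's insurance — $3,092.40
Earthquake insurance — $841.92
Annual escrow total = $6,940.56
Monthly escrow = $6,940.56 / 12 = $578.38

$578.38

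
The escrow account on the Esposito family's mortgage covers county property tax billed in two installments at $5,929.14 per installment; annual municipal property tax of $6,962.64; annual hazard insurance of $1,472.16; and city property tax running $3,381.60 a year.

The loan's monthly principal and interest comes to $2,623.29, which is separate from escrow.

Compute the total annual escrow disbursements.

$23,674.68

County property tax — $5,929.14 × 2 = $11,858.28
Municipal property tax — $6,962.64
Hazard insurance — $1,472.16
City property tax — $3,381.60
Combined annual = $11,858.28 + $6,962.64 + $1,472.16 + $3,381.60 = $23,674.68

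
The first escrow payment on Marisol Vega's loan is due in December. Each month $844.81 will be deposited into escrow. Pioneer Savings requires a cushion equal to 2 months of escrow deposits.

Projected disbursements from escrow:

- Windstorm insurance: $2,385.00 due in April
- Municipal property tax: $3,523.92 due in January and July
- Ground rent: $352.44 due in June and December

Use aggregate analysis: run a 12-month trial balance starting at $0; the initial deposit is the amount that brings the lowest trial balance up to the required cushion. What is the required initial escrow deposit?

$5,068.86

Cushion = 2 × $844.81 = $1,689.62
Trial balance (start $0, +$844.81 each month, − disbursements):
  Dec: +$844.81 − $352.44 → $492.37
  Jan: +$844.81 − $3,523.92 → -$2,186.74
  Feb: +$844.81 → -$1,341.93
  Mar: +$844.81 → -$497.12
  Apr: +$844.81 − $2,385.00 → -$2,037.31
  May: +$844.81 → -$1,192.50
  Jun: +$844.81 − $352.44 → -$700.13
  Jul: +$844.81 − $3,523.92 → -$3,379.24
  Aug: +$844.81 → -$2,534.43
  Sep: +$844.81 → -$1,689.62
  Oct: +$844.81 → -$844.81
  Nov: +$844.81 → $0.00
Lowest trial balance = -$3,379.24 (Jul)
Initial deposit = cushion − low point = $1,689.62 − (-$3,379.24) = $5,068.86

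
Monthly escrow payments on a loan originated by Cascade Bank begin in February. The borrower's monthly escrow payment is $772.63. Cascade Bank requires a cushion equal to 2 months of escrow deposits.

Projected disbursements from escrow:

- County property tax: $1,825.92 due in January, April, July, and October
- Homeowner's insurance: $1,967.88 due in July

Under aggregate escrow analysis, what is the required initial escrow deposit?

$2,529.20

Cushion = 2 × $772.63 = $1,545.26
Trial balance (start $0, +$772.63 each month, − disbursements):
  Feb: +$772.63 → $772.63
  Mar: +$772.63 → $1,545.26
  Apr: +$772.63 − $1,825.92 → $491.97
  May: +$772.63 → $1,264.60
  Jun: +$772.63 → $2,037.23
  Jul: +$772.63 − $3,793.80 → -$983.94
  Aug: +$772.63 → -$211.31
  Sep: +$772.63 → $561.32
  Oct: +$772.63 − $1,825.92 → -$491.97
  Nov: +$772.63 → $280.66
  Dec: +$772.63 → $1,053.29
  Jan: +$772.63 − $1,825.92 → $0.00
Lowest trial balance = -$983.94 (Jul)
Initial deposit = cushion − low point = $1,545.26 − (-$983.94) = $2,529.20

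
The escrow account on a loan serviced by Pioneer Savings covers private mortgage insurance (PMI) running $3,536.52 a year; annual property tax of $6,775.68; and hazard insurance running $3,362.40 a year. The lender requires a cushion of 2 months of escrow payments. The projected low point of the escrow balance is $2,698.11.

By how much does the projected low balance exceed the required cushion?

Private mortgage insurance (PMI): $3,536.52
Property tax: $6,775.68
Hazard insurance: $3,362.40
Annual escrow total = $3,536.52 + $6,775.68 + $3,362.40 = $13,674.60
Per month = $13,674.60 / 12 = $1,139.55
Required cushion = 2 × $1,139.55 = $2,279.10
Excess over cushion: $2,698.11 − $2,279.10 = $419.01

$419.01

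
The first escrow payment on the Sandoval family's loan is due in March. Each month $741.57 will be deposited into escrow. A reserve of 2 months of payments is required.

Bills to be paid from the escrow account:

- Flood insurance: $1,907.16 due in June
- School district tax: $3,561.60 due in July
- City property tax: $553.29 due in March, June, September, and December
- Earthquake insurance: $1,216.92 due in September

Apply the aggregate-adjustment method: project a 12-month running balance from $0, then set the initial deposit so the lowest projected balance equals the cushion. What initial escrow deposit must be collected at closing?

Cushion = 2 × $741.57 = $1,483.14
Trial balance (start $0, +$741.57 each month, − disbursements):
  Mar: +$741.57 − $553.29 → $188.28
  Apr: +$741.57 → $929.85
  May: +$741.57 → $1,671.42
  Jun: +$741.57 − $2,460.45 → -$47.46
  Jul: +$741.57 − $3,561.60 → -$2,867.49
  Aug: +$741.57 → -$2,125.92
  Sep: +$741.57 − $1,770.21 → -$3,154.56
  Oct: +$741.57 → -$2,412.99
  Nov: +$741.57 → -$1,671.42
  Dec: +$741.57 − $553.29 → -$1,483.14
  Jan: +$741.57 → -$741.57
  Feb: +$741.57 → $0.00
Lowest trial balance = -$3,154.56 (Sep)
Initial deposit = cushion − low point = $1,483.14 − (-$3,154.56) = $4,637.70

$4,637.70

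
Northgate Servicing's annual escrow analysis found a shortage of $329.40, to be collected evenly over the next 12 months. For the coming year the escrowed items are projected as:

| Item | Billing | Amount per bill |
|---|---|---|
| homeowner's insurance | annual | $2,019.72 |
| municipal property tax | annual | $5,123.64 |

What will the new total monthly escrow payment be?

Homeowner's insurance: $2,019.72 per year
Municipal property tax: $5,123.64 per year
Total per year = $2,019.72 + $5,123.64 = $7,143.36
Base monthly escrow = $7,143.36 / 12 = $595.28
Monthly shortage recovery: $329.40 / 12 = $27.45
Adjusted monthly = $595.28 + $27.45 = $622.73

$622.73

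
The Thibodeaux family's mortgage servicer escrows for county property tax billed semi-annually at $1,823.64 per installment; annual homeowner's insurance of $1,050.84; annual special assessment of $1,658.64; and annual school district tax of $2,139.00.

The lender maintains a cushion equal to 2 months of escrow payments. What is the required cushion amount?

County property tax: $1,823.64 × 2 = $3,647.28/yr
Homeowner's insurance: $1,050.84/yr
Special assessment: $1,658.64/yr
School district tax: $2,139.00/yr
Yearly total = $3,647.28 + $1,050.84 + $1,658.64 + $2,139.00 = $8,495.76
Base monthly escrow = $8,495.76 ÷ 12 = $707.98
Required cushion = 2 × $707.98 = $1,415.96

$1,415.96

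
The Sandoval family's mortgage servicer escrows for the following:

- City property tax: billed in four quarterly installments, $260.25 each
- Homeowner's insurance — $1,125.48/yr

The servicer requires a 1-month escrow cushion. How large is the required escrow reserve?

City property tax: $260.25 × 4 = $1,041.00 per year
Homeowner's insurance: $1,125.48 per year
Total per year = $1,041.00 + $1,125.48 = $2,166.48
Per month = $2,166.48 / 12 = $180.54
Cushion = 1 × $180.54 = $180.54

$180.54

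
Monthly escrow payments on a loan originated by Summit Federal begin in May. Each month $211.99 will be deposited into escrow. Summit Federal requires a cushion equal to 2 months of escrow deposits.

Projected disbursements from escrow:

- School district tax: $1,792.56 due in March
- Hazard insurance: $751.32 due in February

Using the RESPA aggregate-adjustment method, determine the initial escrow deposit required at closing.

Cushion = 2 × $211.99 = $423.98
Trial balance (start $0, +$211.99 each month, − disbursements):
  May: +$211.99 → $211.99
  Jun: +$211.99 → $423.98
  Jul: +$211.99 → $635.97
  Aug: +$211.99 → $847.96
  Sep: +$211.99 → $1,059.95
  Oct: +$211.99 → $1,271.94
  Nov: +$211.99 → $1,483.93
  Dec: +$211.99 → $1,695.92
  Jan: +$211.99 → $1,907.91
  Feb: +$211.99 − $751.32 → $1,368.58
  Mar: +$211.99 − $1,792.56 → -$211.99
  Apr: +$211.99 → $0.00
Lowest trial balance = -$211.99 (Mar)
Initial deposit = cushion − low point = $423.98 − (-$211.99) = $635.97

$635.97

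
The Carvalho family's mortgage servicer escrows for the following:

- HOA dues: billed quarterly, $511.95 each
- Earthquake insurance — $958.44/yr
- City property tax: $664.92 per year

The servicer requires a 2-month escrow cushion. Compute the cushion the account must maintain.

$611.86

HOA dues — $511.95 × 4 = $2,047.80 annually
Earthquake insurance — $958.44 annually
City property tax — $664.92 annually
Annual escrow total = $2,047.80 + $958.44 + $664.92 = $3,671.16
Monthly = $3,671.16 / 12 = $305.93
Cushion = 2 × $305.93 = $611.86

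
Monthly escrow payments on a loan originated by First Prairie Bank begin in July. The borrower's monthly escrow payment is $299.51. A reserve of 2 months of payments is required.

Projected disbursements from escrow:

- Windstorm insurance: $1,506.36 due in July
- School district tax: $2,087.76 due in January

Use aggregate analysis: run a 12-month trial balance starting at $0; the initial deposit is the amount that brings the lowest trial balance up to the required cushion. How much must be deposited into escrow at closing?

Cushion = 2 × $299.51 = $599.02
Trial balance (start $0, +$299.51 each month, − disbursements):
  Jul: +$299.51 − $1,506.36 → -$1,206.85
  Aug: +$299.51 → -$907.34
  Sep: +$299.51 → -$607.83
  Oct: +$299.51 → -$308.32
  Nov: +$299.51 → -$8.81
  Dec: +$299.51 → $290.70
  Jan: +$299.51 − $2,087.76 → -$1,497.55
  Feb: +$299.51 → -$1,198.04
  Mar: +$299.51 → -$898.53
  Apr: +$299.51 → -$599.02
  May: +$299.51 → -$299.51
  Jun: +$299.51 → $0.00
Lowest trial balance = -$1,497.55 (Jan)
Initial deposit = cushion − low point = $599.02 − (-$1,497.55) = $2,096.57

$2,096.57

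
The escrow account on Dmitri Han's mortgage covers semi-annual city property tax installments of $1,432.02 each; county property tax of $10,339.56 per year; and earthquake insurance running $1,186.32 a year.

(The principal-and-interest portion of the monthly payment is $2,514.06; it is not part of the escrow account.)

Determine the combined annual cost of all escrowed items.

City property tax: $1,432.02 × 2 = $2,864.04 per year
County property tax: $10,339.56 per year
Earthquake insurance: $1,186.32 per year
Combined annual = $2,864.04 + $10,339.56 + $1,186.32 = $14,389.92

$14,389.92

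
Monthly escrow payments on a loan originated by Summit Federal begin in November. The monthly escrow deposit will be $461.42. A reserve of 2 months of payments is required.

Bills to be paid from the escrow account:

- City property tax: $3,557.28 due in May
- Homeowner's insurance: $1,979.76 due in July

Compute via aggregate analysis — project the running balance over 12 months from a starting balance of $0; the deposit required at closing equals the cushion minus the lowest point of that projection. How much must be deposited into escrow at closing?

Cushion = 2 × $461.42 = $922.84
Trial balance (start $0, +$461.42 each month, − disbursements):
  Nov: +$461.42 → $461.42
  Dec: +$461.42 → $922.84
  Jan: +$461.42 → $1,384.26
  Feb: +$461.42 → $1,845.68
  Mar: +$461.42 → $2,307.10
  Apr: +$461.42 → $2,768.52
  May: +$461.42 − $3,557.28 → -$327.34
  Jun: +$461.42 → $134.08
  Jul: +$461.42 − $1,979.76 → -$1,384.26
  Aug: +$461.42 → -$922.84
  Sep: +$461.42 → -$461.42
  Oct: +$461.42 → $0.00
Lowest trial balance = -$1,384.26 (Jul)
Initial deposit = cushion − low point = $922.84 − (-$1,384.26) = $2,307.10

$2,307.10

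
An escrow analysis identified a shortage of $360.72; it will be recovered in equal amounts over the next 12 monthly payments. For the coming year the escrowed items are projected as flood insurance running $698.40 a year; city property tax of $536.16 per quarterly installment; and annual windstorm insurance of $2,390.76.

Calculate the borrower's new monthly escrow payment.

$466.21

Flood insurance = $698.40 per year
City property tax = $536.16 × 4 = $2,144.64 per year
Windstorm insurance = $2,390.76 per year
Annual escrow total = $698.40 + $2,144.64 + $2,390.76 = $5,233.80
Monthly = $5,233.80 ÷ 12 = $436.15
Monthly shortage recovery: $360.72 ÷ 12 = $30.06
Adjusted monthly = $436.15 + $30.06 = $466.21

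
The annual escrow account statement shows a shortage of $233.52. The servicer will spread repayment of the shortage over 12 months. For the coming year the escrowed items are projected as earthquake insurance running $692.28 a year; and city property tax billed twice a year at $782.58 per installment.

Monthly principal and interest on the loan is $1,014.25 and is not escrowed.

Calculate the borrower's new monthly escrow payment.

$207.58

Earthquake insurance = $692.28
City property tax = $782.58 × 2 = $1,565.16
Combined annual = $2,257.44
Monthly escrow = $2,257.44 ÷ 12 = $188.12
Shortage spread = $233.52 / 12 = $19.46/mo
New monthly escrow = $188.12 + $19.46 = $207.58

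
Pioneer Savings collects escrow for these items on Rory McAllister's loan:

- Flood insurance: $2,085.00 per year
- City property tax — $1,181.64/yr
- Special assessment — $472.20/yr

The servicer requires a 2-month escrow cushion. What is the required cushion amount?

Flood insurance: $2,085.00 per year
City property tax: $1,181.64 per year
Special assessment: $472.20 per year
Total annual escrow = $2,085.00 + $1,181.64 + $472.20 = $3,738.84
Per month = $3,738.84 / 12 = $311.57
Required cushion = 2 × $311.57 = $623.14

$623.14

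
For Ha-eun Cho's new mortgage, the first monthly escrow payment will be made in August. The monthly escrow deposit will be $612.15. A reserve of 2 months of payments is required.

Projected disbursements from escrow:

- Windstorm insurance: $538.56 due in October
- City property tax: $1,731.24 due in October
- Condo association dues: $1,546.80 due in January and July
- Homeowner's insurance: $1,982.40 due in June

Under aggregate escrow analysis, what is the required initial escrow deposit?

Cushion = 2 × $612.15 = $1,224.30
Trial balance (start $0, +$612.15 each month, − disbursements):
  Aug: +$612.15 → $612.15
  Sep: +$612.15 → $1,224.30
  Oct: +$612.15 − $2,269.80 → -$433.35
  Nov: +$612.15 → $178.80
  Dec: +$612.15 → $790.95
  Jan: +$612.15 − $1,546.80 → -$143.70
  Feb: +$612.15 → $468.45
  Mar: +$612.15 → $1,080.60
  Apr: +$612.15 → $1,692.75
  May: +$612.15 → $2,304.90
  Jun: +$612.15 − $1,982.40 → $934.65
  Jul: +$612.15 − $1,546.80 → $0.00
Lowest trial balance = -$433.35 (Oct)
Initial deposit = cushion − low point = $1,224.30 − (-$433.35) = $1,657.65

$1,657.65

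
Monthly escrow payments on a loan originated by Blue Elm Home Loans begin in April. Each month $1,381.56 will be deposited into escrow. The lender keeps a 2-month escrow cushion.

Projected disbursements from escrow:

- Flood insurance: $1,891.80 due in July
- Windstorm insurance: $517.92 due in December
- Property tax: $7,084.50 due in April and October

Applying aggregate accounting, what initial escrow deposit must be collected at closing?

Cushion = 2 × $1,381.56 = $2,763.12
Trial balance (start $0, +$1,381.56 each month, − disbursements):
  Apr: +$1,381.56 − $7,084.50 → -$5,702.94
  May: +$1,381.56 → -$4,321.38
  Jun: +$1,381.56 → -$2,939.82
  Jul: +$1,381.56 − $1,891.80 → -$3,450.06
  Aug: +$1,381.56 → -$2,068.50
  Sep: +$1,381.56 → -$686.94
  Oct: +$1,381.56 − $7,084.50 → -$6,389.88
  Nov: +$1,381.56 → -$5,008.32
  Dec: +$1,381.56 − $517.92 → -$4,144.68
  Jan: +$1,381.56 → -$2,763.12
  Feb: +$1,381.56 → -$1,381.56
  Mar: +$1,381.56 → $0.00
Lowest trial balance = -$6,389.88 (Oct)
Initial deposit = cushion − low point = $2,763.12 − (-$6,389.88) = $9,153.00

$9,153.00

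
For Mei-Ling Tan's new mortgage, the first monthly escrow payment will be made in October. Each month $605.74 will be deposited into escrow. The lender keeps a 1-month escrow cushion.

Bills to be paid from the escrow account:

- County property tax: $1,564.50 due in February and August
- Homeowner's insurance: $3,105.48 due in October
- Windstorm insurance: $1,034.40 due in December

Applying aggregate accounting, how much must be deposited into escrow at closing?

Cushion = 1 × $605.74 = $605.74
Trial balance (start $0, +$605.74 each month, − disbursements):
  Oct: +$605.74 − $3,105.48 → -$2,499.74
  Nov: +$605.74 → -$1,894.00
  Dec: +$605.74 − $1,034.40 → -$2,322.66
  Jan: +$605.74 → -$1,716.92
  Feb: +$605.74 − $1,564.50 → -$2,675.68
  Mar: +$605.74 → -$2,069.94
  Apr: +$605.74 → -$1,464.20
  May: +$605.74 → -$858.46
  Jun: +$605.74 → -$252.72
  Jul: +$605.74 → $353.02
  Aug: +$605.74 − $1,564.50 → -$605.74
  Sep: +$605.74 → $0.00
Lowest trial balance = -$2,675.68 (Feb)
Initial deposit = cushion − low point = $605.74 − (-$2,675.68) = $3,281.42

$3,281.42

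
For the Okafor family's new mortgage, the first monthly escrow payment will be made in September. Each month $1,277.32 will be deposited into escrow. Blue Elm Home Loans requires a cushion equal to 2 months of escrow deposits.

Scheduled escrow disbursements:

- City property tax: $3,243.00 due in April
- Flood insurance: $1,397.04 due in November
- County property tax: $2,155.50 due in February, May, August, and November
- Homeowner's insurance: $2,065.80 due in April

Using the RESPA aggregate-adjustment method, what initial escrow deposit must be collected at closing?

$4,231.10

Cushion = 2 × $1,277.32 = $2,554.64
Trial balance (start $0, +$1,277.32 each month, − disbursements):
  Sep: +$1,277.32 → $1,277.32
  Oct: +$1,277.32 → $2,554.64
  Nov: +$1,277.32 − $3,552.54 → $279.42
  Dec: +$1,277.32 → $1,556.74
  Jan: +$1,277.32 → $2,834.06
  Feb: +$1,277.32 − $2,155.50 → $1,955.88
  Mar: +$1,277.32 → $3,233.20
  Apr: +$1,277.32 − $5,308.80 → -$798.28
  May: +$1,277.32 − $2,155.50 → -$1,676.46
  Jun: +$1,277.32 → -$399.14
  Jul: +$1,277.32 → $878.18
  Aug: +$1,277.32 − $2,155.50 → $0.00
Lowest trial balance = -$1,676.46 (May)
Initial deposit = cushion − low point = $2,554.64 − (-$1,676.46) = $4,231.10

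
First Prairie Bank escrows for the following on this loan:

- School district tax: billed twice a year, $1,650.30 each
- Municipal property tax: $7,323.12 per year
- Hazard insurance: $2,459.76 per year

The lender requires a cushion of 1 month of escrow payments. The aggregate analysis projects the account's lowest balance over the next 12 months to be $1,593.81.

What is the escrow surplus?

$503.52

School district tax — $1,650.30 × 2 = $3,300.60
Municipal property tax — $7,323.12
Hazard insurance — $2,459.76
Yearly total = $13,083.48
Per month = $13,083.48 / 12 = $1,090.29
Required reserve = 1 × $1,090.29 = $1,090.29
Excess over cushion: $1,593.81 − $1,090.29 = $503.52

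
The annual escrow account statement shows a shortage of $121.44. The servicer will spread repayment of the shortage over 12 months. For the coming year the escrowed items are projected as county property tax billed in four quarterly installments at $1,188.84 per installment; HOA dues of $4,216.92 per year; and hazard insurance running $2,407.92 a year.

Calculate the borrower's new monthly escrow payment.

County property tax: $1,188.84 × 4 = $4,755.36 per year
HOA dues: $4,216.92 per year
Hazard insurance: $2,407.92 per year
Annual escrow total = $4,755.36 + $4,216.92 + $2,407.92 = $11,380.20
Per month = $11,380.20 / 12 = $948.35
Monthly shortage recovery: $121.44 / 12 = $10.12
New monthly escrow = $948.35 + $10.12 = $958.47

$958.47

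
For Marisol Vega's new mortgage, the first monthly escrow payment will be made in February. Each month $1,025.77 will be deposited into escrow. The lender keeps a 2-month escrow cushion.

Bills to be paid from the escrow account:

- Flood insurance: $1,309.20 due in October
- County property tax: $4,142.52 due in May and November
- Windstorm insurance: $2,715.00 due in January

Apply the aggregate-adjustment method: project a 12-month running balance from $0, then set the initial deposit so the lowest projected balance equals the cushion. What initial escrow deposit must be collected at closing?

Cushion = 2 × $1,025.77 = $2,051.54
Trial balance (start $0, +$1,025.77 each month, − disbursements):
  Feb: +$1,025.77 → $1,025.77
  Mar: +$1,025.77 → $2,051.54
  Apr: +$1,025.77 → $3,077.31
  May: +$1,025.77 − $4,142.52 → -$39.44
  Jun: +$1,025.77 → $986.33
  Jul: +$1,025.77 → $2,012.10
  Aug: +$1,025.77 → $3,037.87
  Sep: +$1,025.77 → $4,063.64
  Oct: +$1,025.77 − $1,309.20 → $3,780.21
  Nov: +$1,025.77 − $4,142.52 → $663.46
  Dec: +$1,025.77 → $1,689.23
  Jan: +$1,025.77 − $2,715.00 → $0.00
Lowest trial balance = -$39.44 (May)
Initial deposit = cushion − low point = $2,051.54 − (-$39.44) = $2,090.98

$2,090.98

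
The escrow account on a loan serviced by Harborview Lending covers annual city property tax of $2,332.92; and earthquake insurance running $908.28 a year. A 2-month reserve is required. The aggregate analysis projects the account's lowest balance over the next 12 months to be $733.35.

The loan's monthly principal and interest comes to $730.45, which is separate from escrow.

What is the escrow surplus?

$193.15

City property tax: $2,332.92/yr
Earthquake insurance: $908.28/yr
Total annual escrow = $3,241.20
Monthly escrow = $3,241.20 / 12 = $270.10
Required reserve = 2 × $270.10 = $540.20
Excess over cushion: $733.35 − $540.20 = $193.15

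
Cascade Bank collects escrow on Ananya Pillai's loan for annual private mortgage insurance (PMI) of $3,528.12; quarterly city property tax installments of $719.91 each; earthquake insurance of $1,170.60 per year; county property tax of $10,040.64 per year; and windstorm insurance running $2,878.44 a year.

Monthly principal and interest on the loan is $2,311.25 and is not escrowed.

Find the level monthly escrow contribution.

Private mortgage insurance (PMI): $3,528.12
City property tax: $719.91 × 4 = $2,879.64
Earthquake insurance: $1,170.60
County property tax: $10,040.64
Windstorm insurance: $2,878.44
Combined annual = $20,497.44
Base monthly escrow = $20,497.44 / 12 = $1,708.12

$1,708.12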